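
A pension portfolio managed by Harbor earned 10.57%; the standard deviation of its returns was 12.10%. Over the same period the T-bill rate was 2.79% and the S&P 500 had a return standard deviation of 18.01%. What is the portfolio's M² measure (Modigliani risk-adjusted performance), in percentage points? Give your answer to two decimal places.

Sharpe = (Rp − Rf) / σp = (10.57% − 2.79%) / 12.10% = 0.6430
M² = Rf + Sharpe × σm = 2.79% + 0.6430 × 18.01% = 14.3704%

14.37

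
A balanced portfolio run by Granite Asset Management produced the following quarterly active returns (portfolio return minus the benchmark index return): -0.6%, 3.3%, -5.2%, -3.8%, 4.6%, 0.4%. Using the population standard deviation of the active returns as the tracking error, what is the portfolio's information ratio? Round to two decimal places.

-0.06

μ = (-0.6 + 3.3 − 5.2 − 3.8 + 4.6 + 0.4) / 6 = -1.30 / 6 = -0.2167%
Σ(r − μ)² = (-0.6 − (-0.2167))² + (3.3 − (-0.2167))² + (-5.2 − (-0.2167))² + … = 73.7683
σ = √[73.7683 / 6] = 3.5064%
IR = μ / tracking error = -0.2167 / 3.5064 = -0.0618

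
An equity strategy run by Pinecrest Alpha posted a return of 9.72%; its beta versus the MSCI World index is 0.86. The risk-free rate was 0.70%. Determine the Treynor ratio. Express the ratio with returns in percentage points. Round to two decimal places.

Treynor = (Rp − Rf) / β = (9.72% − 0.70%) / 0.86 = 9.02 / 0.86 = 10.4884

10.49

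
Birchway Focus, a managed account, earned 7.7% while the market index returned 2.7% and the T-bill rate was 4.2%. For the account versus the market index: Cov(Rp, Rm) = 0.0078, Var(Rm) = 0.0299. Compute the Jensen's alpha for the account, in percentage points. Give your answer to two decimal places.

3.89

β = Cov / Var = 0.0078 / 0.0299 = 0.2609
E[R] = Rf + β(Rm − Rf) = 4.2% + 0.2609 × (2.7% − 4.2%) = 3.8087%
α = Rp − E[R] = 7.7% − 3.8087% = 3.8913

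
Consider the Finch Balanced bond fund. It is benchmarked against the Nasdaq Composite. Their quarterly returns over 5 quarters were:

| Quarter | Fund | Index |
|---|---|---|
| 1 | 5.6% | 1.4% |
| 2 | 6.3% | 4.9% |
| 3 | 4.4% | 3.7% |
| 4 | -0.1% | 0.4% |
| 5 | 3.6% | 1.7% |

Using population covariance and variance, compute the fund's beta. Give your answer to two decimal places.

0.98

r̄p = 3.9600%,  r̄m = 2.4200%
Cov = Σ(rp − r̄p)(rm − r̄m) / 5 = 2.6308
Var(rm) = Σ(rm − r̄m)² / 5 = 2.6856
β = Cov / Var = 2.6308 / 2.6856 = 0.9796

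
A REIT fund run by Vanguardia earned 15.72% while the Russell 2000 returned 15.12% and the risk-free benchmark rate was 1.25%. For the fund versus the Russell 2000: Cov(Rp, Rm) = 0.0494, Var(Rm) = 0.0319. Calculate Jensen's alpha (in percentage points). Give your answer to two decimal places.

β = Cov / Var = 0.0494 / 0.0319 = 1.5486
E[R] = Rf + β(Rm − Rf) = 1.25% + 1.5486 × (15.12% − 1.25%) = 22.7291%
α = Rp − E[R] = 15.72% − 22.7291% = -7.0091

-7.01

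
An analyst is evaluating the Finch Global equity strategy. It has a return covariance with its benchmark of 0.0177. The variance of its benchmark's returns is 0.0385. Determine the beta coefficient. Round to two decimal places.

β = Cov(Rp, Rm) / Var(Rm) = 0.0177 / 0.0385 = 0.4597

0.46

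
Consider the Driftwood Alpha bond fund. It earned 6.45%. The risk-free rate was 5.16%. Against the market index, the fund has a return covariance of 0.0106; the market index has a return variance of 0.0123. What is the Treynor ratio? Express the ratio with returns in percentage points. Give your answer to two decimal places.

β = Cov / Var = 0.0106 / 0.0123 = 0.8618
Treynor = (Rp − Rf) / β = (6.45% − 5.16%) / 0.8618 = 1.29 / 0.8618 = 1.4969

1.50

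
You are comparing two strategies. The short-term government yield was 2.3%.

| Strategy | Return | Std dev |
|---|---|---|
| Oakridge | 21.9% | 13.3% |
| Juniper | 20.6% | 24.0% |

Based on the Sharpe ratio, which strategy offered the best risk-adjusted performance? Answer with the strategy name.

Oakridge: Sharpe ratio = (21.9% − 2.3%) / 13.3% = 1.474
Juniper: Sharpe ratio = (20.6% − 2.3%) / 24.0% = 0.763
Highest: Oakridge (1.474).

Oakridge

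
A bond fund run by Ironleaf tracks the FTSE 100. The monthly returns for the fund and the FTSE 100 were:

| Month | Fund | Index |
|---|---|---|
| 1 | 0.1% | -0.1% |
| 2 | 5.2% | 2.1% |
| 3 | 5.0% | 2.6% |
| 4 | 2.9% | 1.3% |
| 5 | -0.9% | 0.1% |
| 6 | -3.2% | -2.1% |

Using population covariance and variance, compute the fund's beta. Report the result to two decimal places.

r̄p = 1.5167%,  r̄m = 0.6500%
Cov = Σ(rp − r̄p)(rm − r̄m) / 6 = 4.7325
Var(rm) = Σ(rm − r̄m)² / 6 = 2.4592
β = Cov / Var = 4.7325 / 2.4592 = 1.9244

1.92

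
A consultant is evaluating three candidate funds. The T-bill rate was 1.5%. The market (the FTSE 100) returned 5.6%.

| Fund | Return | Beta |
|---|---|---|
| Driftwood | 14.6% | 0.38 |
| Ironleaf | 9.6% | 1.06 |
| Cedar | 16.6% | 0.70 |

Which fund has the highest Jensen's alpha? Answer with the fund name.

Driftwood: α = 14.6% − [1.5% + 0.38 × (5.6% − 1.5%)] = 11.542
Ironleaf: α = 9.6% − [1.5% + 1.06 × (5.6% − 1.5%)] = 3.754
Cedar: α = 16.6% − [1.5% + 0.70 × (5.6% − 1.5%)] = 12.230
Highest: Cedar (12.230).

Cedar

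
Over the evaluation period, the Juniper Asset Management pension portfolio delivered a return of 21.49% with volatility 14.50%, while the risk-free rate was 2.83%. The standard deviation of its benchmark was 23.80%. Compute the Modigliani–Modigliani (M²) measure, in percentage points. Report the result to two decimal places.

Sharpe = (Rp − Rf) / σp = (21.49% − 2.83%) / 14.50% = 1.2869
M² = Rf + Sharpe × σm = 2.83% + 1.2869 × 23.80% = 33.4582%

33.46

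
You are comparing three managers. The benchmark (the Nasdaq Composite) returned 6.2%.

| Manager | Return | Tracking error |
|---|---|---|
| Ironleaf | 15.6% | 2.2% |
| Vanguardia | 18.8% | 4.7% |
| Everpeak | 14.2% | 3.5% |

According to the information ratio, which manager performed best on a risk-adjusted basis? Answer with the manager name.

Ironleaf

Ironleaf: IR = (15.6% − 6.2%) / 2.2% = 4.273
Vanguardia: IR = (18.8% − 6.2%) / 4.7% = 2.681
Everpeak: IR = (14.2% − 6.2%) / 3.5% = 2.286
Highest: Ironleaf (4.273).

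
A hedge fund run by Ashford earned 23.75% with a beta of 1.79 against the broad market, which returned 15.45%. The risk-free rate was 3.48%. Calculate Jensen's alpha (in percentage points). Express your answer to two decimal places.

-1.16

CAPM expected return = Rf + β(Rm − Rf) = 3.48% + 1.79 × (15.45% − 3.48%) = 3.48 + 1.79 × 11.97 = 24.9063%
Jensen's α = Rp − E[R] = 23.75% − 24.9063% = -1.1563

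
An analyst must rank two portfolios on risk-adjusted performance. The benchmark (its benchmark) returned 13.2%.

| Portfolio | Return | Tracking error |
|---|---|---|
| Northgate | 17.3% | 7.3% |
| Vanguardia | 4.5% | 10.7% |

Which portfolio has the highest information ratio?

Northgate

Northgate: IR = (17.3% − 13.2%) / 7.3% = 0.562
Vanguardia: IR = (4.5% − 13.2%) / 10.7% = -0.813
Highest: Northgate (0.562).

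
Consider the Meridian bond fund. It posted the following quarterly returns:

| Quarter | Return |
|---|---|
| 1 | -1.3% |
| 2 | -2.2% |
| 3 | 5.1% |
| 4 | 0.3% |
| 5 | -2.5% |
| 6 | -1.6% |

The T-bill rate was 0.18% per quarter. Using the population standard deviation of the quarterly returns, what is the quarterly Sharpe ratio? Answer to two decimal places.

-0.21

r̄ = (-1.3 − 2.2 + 5.1 + 0.3 − 2.5 − 1.6) / 6 = -2.20 / 6 = -0.3667%
Σ(r − r̄)² = (-1.3 − (-0.3667))² + (-2.2 − (-0.3667))² + … = 40.6333
σ = √[40.6333 / 6] = 2.6023%
Sharpe = (r̄ − rf) / σ = (-0.3667 − 0.18) / 2.6023 = -0.5467 / 2.6023 = -0.2101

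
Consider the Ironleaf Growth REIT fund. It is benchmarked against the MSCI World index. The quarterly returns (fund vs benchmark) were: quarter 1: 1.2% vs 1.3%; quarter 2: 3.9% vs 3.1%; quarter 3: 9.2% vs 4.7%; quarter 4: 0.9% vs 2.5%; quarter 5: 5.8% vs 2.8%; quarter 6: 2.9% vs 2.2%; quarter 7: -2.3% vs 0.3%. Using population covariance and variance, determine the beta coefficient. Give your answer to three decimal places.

r̄p = 3.0857%,  r̄m = 2.4143%
Cov = Σ(rp − r̄p)(rm − r̄m) / 7 = 4.1316
Var(rm) = Σ(rm − r̄m)² / 7 = 1.6584
β = Cov / Var = 4.1316 / 1.6584 = 2.4913

2.491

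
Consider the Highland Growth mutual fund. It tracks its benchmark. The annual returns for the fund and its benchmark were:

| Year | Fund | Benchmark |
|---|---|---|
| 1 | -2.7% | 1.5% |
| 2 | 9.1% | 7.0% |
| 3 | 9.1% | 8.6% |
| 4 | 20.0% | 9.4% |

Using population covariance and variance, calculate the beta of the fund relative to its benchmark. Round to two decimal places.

2.39

r̄p = 8.8750%,  r̄m = 6.6250%
Cov = Σ(rp − r̄p)(rm − r̄m) / 4 = 22.6806
Var(rm) = Σ(rm − r̄m)² / 4 = 9.5019
β = Cov / Var = 22.6806 / 9.5019 = 2.3870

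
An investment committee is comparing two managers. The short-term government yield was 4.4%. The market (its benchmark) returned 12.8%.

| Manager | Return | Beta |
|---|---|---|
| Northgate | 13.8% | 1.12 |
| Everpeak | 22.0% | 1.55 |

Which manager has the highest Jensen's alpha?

Northgate: α = 13.8% − [4.4% + 1.12 × (12.8% − 4.4%)] = -0.008
Everpeak: α = 22.0% − [4.4% + 1.55 × (12.8% − 4.4%)] = 4.580
Highest: Everpeak (4.580).

Everpeak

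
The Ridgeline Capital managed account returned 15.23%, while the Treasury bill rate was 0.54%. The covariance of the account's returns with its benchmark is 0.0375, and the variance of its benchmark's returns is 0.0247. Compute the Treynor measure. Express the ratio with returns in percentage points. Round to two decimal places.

9.68

β = Cov / Var = 0.0375 / 0.0247 = 1.5182
Treynor = (Rp − Rf) / β = (15.23% − 0.54%) / 1.5182 = 14.69 / 1.5182 = 9.6759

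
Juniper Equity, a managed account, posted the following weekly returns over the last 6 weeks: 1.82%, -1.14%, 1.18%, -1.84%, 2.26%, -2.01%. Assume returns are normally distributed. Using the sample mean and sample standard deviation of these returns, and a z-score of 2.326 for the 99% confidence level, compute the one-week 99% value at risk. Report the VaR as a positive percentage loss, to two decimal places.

Mean return r̄ = 0.270 / 6 = 0.0450%
Σ(r − r̄)² = (1.82 − 0.0450)² + (-1.14 − 0.0450)² + … = 18.5256
sample σ = √(18.5256 / 5) = √3.7051 = 1.9249%
VaR = −(r̄ − z·σ) = −(0.0450 − 2.326 × 1.9249) = −(-4.4323) = 4.4323%

4.43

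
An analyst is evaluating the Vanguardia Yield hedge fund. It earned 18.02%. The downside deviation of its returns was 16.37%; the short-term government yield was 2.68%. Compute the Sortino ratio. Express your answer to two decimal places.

0.94

Sortino = (Rp − Rf) / σd = (18.02% − 2.68%) / 16.37% = 15.34% / 16.37% = 0.9371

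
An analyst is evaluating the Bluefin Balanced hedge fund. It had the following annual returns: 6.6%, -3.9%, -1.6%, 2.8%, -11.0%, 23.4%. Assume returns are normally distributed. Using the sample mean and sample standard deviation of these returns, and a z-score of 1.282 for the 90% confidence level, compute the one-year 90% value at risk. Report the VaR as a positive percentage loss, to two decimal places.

r̄ = (6.6 − 3.9 − 1.6 + 2.8 − 11 + 23.4) / 6 = 2.7167%
Sample std dev = √[693.4483 / 5] = 11.7767%
VaR = −(r̄ − z·σ) = −(2.7167 − 1.282 × 11.7767) = −(-12.3810) = 12.3810%

12.38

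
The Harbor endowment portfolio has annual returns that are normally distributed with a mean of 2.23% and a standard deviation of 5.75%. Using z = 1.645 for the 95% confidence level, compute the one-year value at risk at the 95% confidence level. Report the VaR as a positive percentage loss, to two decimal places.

VaR (as % loss) = −(μ − z·σ) = −(2.23% − 1.645 × 5.75%) = −(-7.22875%) = 7.22875%

7.23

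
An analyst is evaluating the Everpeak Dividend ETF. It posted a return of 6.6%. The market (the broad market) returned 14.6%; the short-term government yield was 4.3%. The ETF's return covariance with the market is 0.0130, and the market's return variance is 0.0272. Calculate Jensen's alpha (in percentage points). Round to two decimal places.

β = Cov / Var = 0.0130 / 0.0272 = 0.4779
E[R] = Rf + β(Rm − Rf) = 4.3% + 0.4779 × (14.6% − 4.3%) = 9.2224%
α = Rp − E[R] = 6.6% − 9.2224% = -2.6224

-2.62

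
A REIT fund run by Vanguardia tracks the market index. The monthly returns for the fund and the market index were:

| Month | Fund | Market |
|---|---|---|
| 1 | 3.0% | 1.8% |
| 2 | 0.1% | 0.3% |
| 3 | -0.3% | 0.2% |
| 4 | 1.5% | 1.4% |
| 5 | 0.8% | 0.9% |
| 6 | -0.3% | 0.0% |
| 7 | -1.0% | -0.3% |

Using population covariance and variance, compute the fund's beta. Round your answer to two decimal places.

r̄p = 0.5429%,  r̄m = 0.6143%
Cov = Σ(rp − r̄p)(rm − r̄m) / 7 = 0.8794
Var(rm) = Σ(rm − r̄m)² / 7 = 0.5127
β = Cov / Var = 0.8794 / 0.5127 = 1.7152

1.72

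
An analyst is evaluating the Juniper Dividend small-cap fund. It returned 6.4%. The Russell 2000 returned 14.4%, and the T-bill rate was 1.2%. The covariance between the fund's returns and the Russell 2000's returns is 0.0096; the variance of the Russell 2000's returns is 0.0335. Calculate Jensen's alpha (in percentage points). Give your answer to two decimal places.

1.42

β = Cov / Var = 0.0096 / 0.0335 = 0.2866
E[R] = Rf + β(Rm − Rf) = 1.2% + 0.2866 × (14.4% − 1.2%) = 4.9831%
α = Rp − E[R] = 6.4% − 4.9831% = 1.4169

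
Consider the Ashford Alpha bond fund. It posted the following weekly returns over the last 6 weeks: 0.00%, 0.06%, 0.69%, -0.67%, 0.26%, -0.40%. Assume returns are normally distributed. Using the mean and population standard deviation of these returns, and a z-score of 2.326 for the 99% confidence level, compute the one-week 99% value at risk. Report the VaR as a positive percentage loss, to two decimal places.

1.03

μ = (0 + 0.06 + 0.69 − 0.67 + 0.26 − 0.4) / 6 = -0.0100%
Σ(r − μ)² = (0 − (-0.0100))² + (0.06 − (-0.0100))² + (0.69 − (-0.0100))² + … = 1.1556
σ = √[1.1556 / 6] = 0.4389%
VaR = −(μ − z·σ) = −(-0.0100 − 2.326 × 0.4389) = −(-1.0309) = 1.0309%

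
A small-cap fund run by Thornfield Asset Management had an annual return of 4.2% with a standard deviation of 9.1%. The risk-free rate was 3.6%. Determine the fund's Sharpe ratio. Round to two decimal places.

Sharpe = (Rp − Rf) / σp = (4.2% − 3.6%) / 9.1% = 0.60% / 9.1% = 0.0659

0.07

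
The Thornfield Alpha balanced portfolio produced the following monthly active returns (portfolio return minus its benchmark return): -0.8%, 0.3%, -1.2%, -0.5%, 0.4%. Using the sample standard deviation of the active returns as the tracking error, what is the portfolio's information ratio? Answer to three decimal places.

Mean return r̄ = -1.80 / 5 = -0.3600%
Σ(r − r̄)² = 1.9320; sample σ = √(1.9320/4) = 0.6950%
IR = r̄ / tracking error = -0.3600 / 0.6950 = -0.5180

-0.518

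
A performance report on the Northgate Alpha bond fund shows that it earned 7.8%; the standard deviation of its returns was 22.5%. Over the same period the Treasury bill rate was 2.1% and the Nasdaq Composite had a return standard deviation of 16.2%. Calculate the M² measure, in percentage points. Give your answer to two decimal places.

Sharpe = (Rp − Rf) / σp = (7.8% − 2.1%) / 22.5% = 0.2533
M² = Rf + Sharpe × σm = 2.1% + 0.2533 × 16.2% = 6.2035%

6.20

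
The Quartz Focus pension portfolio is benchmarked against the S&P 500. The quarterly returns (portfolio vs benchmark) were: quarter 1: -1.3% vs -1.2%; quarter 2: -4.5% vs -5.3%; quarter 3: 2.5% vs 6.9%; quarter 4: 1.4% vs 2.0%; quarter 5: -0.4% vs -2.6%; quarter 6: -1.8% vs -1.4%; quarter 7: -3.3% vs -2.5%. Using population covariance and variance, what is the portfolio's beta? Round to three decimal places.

r̄p = -1.0571%,  r̄m = -0.5857%
Cov = Σ(rp − r̄p)(rm − r̄m) / 7 = 7.5622
Var(rm) = Σ(rm − r̄m)² / 7 = 13.3869
β = Cov / Var = 7.5622 / 13.3869 = 0.5649

0.565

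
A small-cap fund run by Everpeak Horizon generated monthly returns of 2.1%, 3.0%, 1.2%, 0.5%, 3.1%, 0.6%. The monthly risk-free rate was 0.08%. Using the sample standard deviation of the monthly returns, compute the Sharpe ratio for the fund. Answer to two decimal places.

1.44

r̄ = (2.1 + 3 + 1.2 + 0.5 + 3.1 + 0.6) / 6 = 1.7500%
Σ(r − r̄)² = (2.1 − 1.7500)² + (3 − 1.7500)² + … = 6.6950
sample σ = √(6.6950 / 5) = √1.3390 = 1.1572%
Sharpe = (r̄ − rf) / σ = (1.7500 − 0.08) / 1.1572 = 1.6700 / 1.1572 = 1.4431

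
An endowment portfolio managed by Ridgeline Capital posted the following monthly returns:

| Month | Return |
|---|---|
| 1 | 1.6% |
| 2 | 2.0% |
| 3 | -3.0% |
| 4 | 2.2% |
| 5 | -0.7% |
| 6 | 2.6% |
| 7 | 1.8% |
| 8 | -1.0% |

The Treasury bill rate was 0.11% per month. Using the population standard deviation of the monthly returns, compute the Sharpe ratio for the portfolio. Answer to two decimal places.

Mean return r̄ = 5.50 / 8 = 0.6875%
Σ(r − r̄)² = 28.1088; population σ = √(28.1088/8) = 1.8745%
Sharpe = (r̄ − rf) / σ = (0.6875 − 0.11) / 1.8745 = 0.5775 / 1.8745 = 0.3081

0.31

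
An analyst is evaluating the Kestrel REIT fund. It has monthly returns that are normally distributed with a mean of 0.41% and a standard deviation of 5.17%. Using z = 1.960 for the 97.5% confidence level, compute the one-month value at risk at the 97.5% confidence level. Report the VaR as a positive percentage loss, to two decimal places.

9.72

VaR (as % loss) = −(μ − z·σ) = −(0.41% − 1.960 × 5.17%) = −(-9.7232%) = 9.7232%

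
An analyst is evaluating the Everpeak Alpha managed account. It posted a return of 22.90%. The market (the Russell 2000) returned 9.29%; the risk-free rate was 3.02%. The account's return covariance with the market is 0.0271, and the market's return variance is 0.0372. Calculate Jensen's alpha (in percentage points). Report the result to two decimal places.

15.31

β = Cov / Var = 0.0271 / 0.0372 = 0.7285
E[R] = Rf + β(Rm − Rf) = 3.02% + 0.7285 × (9.29% − 3.02%) = 7.5877%
α = Rp − E[R] = 22.90% − 7.5877% = 15.3123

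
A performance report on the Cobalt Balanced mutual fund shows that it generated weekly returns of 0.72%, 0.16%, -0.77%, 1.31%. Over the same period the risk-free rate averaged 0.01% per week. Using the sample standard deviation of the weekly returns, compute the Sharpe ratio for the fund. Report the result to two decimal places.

0.39

r̄ = (0.72 + 0.16 − 0.77 + 1.31) / 4 = 1.420 / 4 = 0.3550%
Sample std dev = √[2.3489 / 3] = 0.8849%
Sharpe = (r̄ − rf) / σ = (0.3550 − 0.01) / 0.8849 = 0.3450 / 0.8849 = 0.3899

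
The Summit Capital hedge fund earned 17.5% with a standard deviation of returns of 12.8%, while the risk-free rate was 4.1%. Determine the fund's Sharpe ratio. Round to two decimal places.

1.05

Sharpe = (Rp − Rf) / σp = (17.5% − 4.1%) / 12.8% = 13.40% / 12.8% = 1.0469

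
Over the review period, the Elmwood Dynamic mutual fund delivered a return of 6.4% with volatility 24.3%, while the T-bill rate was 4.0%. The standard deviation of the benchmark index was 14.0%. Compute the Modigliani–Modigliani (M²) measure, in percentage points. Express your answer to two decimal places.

Sharpe = (Rp − Rf) / σp = (6.4% − 4.0%) / 24.3% = 0.0988
M² = Rf + Sharpe × σm = 4.0% + 0.0988 × 14.0% = 5.3832%

5.38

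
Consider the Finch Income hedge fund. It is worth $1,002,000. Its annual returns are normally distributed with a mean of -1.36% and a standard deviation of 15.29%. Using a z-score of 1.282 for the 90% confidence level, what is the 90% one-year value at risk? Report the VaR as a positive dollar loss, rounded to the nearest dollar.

$210,037

Return at the 90% tail: μ − z·σ = -1.36% − 1.282 × 15.29% = -1.36 − 19.60178 = -20.96178%
VaR = −(-20.96178%) × $1,002,000 = 20.96178% × $1,002,000 = $210,037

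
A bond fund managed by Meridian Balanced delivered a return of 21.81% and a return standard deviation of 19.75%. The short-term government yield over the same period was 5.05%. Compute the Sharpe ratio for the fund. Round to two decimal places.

0.85

Sharpe = (Rp − Rf) / σp = (21.81% − 5.05%) / 19.75% = 16.76% / 19.75% = 0.8486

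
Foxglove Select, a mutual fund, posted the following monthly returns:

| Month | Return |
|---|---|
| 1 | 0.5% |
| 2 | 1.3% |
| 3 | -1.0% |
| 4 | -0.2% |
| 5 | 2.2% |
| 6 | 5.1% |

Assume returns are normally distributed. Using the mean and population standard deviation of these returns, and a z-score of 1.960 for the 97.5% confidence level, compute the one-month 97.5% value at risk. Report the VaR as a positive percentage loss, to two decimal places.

2.56

μ = (0.5 + 1.3 − 1 − 0.2 + 2.2 + 5.1) / 6 = 1.3167%
Σ(r − μ)² = (0.5 − 1.3167)² + (1.3 − 1.3167)² + (-1 − 1.3167)² + … = 23.4283
population σ = √(23.4283 / 6) = √3.9047 = 1.9760%
VaR = −(μ − z·σ) = −(1.3167 − 1.960 × 1.9760) = −(-2.5563) = 2.5563%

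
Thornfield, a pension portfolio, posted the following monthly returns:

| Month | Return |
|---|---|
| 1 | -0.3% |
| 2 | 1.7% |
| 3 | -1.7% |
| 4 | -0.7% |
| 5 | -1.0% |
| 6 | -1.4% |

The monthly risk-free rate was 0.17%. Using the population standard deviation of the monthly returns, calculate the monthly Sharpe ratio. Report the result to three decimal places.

-0.664

r̄ = (-0.3 + 1.7 − 1.7 − 0.7 − 1 − 1.4) / 6 = -0.5667%
Σ(r − r̄)² = 7.3933; population σ = √(7.3933/6) = 1.1101%
Sharpe = (r̄ − rf) / σ = (-0.5667 − 0.17) / 1.1101 = -0.7367 / 1.1101 = -0.6636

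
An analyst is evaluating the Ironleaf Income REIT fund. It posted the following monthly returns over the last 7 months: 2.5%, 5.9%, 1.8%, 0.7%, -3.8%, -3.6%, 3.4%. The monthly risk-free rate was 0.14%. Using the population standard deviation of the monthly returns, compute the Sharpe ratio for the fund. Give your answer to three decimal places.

0.255

Mean return r̄ = 6.90 / 7 = 0.9857%
Σ(r − r̄)² = (2.5 − 0.9857)² + (5.9 − 0.9857)² + … = 76.9486
population σ = √(76.9486 / 7) = √10.9927 = 3.3155%
Sharpe = (r̄ − rf) / σ = (0.9857 − 0.14) / 3.3155 = 0.8457 / 3.3155 = 0.2551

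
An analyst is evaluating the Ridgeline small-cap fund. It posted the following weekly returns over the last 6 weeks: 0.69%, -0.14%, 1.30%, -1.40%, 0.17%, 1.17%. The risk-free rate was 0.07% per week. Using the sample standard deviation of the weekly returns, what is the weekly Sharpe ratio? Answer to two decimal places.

0.23

Mean return r̄ = 1.790 / 6 = 0.2983%
Σ(r − r̄)² = (0.69 − 0.2983)² + (-0.14 − 0.2983)² + (1.3 − 0.2983)² + … = 5.0095
σ = √[5.0095 / 5] = 1.0009%
Sharpe = (r̄ − rf) / σ = (0.2983 − 0.07) / 1.0009 = 0.2283 / 1.0009 = 0.2281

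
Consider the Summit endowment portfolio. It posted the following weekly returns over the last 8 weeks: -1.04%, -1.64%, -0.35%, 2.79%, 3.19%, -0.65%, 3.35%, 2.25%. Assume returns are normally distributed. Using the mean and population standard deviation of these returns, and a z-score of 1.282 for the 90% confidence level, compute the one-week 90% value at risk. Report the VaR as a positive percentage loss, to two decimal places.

μ = (-1.04 − 1.64 − 0.35 + 2.79 + 3.19 − 0.65 + 3.35 + 2.25) / 8 = 0.9875%
Population σ = √[Σ(r − μ)² / 8] = √[30.7602 / 8] = √3.8450 = 1.9609%
VaR = −(μ − z·σ) = −(0.9875 − 1.282 × 1.9609) = −(-1.5264) = 1.5264%

1.53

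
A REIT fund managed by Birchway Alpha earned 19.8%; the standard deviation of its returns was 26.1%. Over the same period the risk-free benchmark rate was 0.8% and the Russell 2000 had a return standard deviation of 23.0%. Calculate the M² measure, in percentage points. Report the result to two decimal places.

17.54

Sharpe = (Rp − Rf) / σp = (19.8% − 0.8%) / 26.1% = 0.7280
M² = Rf + Sharpe × σm = 0.8% + 0.7280 × 23.0% = 17.5440%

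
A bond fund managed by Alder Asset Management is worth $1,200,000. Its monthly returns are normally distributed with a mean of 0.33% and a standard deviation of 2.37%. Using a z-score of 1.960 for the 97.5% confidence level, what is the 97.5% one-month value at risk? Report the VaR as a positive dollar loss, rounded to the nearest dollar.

Return at the 97.5% tail: μ − z·σ = 0.33% − 1.960 × 2.37% = 0.33 − 4.6452 = -4.3152%
VaR = −(-4.3152%) × $1,200,000 = 4.3152% × $1,200,000 = $51,782

$51,782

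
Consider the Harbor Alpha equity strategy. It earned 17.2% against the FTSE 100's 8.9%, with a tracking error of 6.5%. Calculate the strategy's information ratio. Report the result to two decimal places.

IR = (Rp − Rb) / TE = (17.2% − 8.9%) / 6.5% = 8.30% / 6.5% = 1.2769

1.28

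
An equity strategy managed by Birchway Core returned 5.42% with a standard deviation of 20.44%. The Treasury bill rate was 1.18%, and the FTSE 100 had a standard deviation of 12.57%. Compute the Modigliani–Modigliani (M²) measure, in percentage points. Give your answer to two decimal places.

3.79

Sharpe = (Rp − Rf) / σp = (5.42% − 1.18%) / 20.44% = 0.2074
M² = Rf + Sharpe × σm = 1.18% + 0.2074 × 12.57% = 3.7870%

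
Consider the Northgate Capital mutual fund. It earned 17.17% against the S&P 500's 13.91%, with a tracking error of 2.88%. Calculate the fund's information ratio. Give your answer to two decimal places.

1.13

IR = (Rp − Rb) / TE = (17.17% − 13.91%) / 2.88% = 3.26% / 2.88% = 1.1319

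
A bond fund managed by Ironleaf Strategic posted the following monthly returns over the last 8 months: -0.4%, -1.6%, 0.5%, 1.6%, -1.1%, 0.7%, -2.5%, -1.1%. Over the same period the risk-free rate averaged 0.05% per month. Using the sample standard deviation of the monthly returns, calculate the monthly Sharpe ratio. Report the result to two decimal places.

μ = (-0.4 − 1.6 + 0.5 + 1.6 − 1.1 + 0.7 − 2.5 − 1.1) / 8 = -0.4875%
Σ(r − μ)² = (-0.4 − (-0.4875))² + (-1.6 − (-0.4875))² + … = 12.7888
σ = √[12.7888 / 7] = 1.3517%
Sharpe = (μ − rf) / σ = (-0.4875 − 0.05) / 1.3517 = -0.5375 / 1.3517 = -0.3976

-0.40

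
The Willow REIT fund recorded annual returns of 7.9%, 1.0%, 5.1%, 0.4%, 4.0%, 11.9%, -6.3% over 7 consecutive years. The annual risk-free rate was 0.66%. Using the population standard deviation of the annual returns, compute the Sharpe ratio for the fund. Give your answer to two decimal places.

μ = (7.9 + 1 + 5.1 + 0.4 + 4 + 11.9 − 6.3) / 7 = 3.4286%
Population σ = √[Σ(r − μ)² / 7] = √[204.5943 / 7] = √29.2278 = 5.4063%
Sharpe = (μ − rf) / σ = (3.4286 − 0.66) / 5.4063 = 2.7686 / 5.4063 = 0.5121

0.51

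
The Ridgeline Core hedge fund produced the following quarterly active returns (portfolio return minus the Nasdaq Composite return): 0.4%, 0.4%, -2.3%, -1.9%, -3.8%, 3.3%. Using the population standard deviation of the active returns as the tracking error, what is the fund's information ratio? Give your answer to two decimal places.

-0.28

Mean return r̄ = -3.90 / 6 = -0.6500%
Σ(r − r̄)² = (0.4 − (-0.6500))² + (0.4 − (-0.6500))² + (-2.3 − (-0.6500))² + … = 32.0150
σ = √[32.0150 / 6] = 2.3099%
IR = r̄ / tracking error = -0.6500 / 2.3099 = -0.2814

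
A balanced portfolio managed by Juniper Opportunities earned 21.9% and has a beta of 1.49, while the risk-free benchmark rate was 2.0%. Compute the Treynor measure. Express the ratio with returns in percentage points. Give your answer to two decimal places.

13.36

Treynor = (Rp − Rf) / β = (21.9% − 2.0%) / 1.49 = 19.90 / 1.49 = 13.3557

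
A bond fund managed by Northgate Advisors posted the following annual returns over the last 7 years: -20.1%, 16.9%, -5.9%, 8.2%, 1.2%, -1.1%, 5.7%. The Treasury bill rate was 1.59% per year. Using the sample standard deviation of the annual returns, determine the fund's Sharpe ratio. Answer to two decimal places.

-0.08

r̄ = (-20.1 + 16.9 − 5.9 + 8.2 + 1.2 − 1.1 + 5.7) / 7 = 4.90 / 7 = 0.7000%
Sample std dev = √[823.3800 / 6] = 11.7145%
Sharpe = (r̄ − rf) / σ = (0.7000 − 1.59) / 11.7145 = -0.8900 / 11.7145 = -0.0760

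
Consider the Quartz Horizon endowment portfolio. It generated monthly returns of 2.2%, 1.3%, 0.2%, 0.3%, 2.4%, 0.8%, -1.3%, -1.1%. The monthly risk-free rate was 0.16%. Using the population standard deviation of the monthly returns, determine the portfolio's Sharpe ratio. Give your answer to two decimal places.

0.34

Mean return r̄ = 4.80 / 8 = 0.6000%
Population std dev = √[13.0800 / 8] = 1.2787%
Sharpe = (r̄ − rf) / σ = (0.6000 − 0.16) / 1.2787 = 0.4400 / 1.2787 = 0.3441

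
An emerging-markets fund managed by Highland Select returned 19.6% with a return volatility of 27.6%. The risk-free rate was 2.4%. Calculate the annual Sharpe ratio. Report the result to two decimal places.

Sharpe = (Rp − Rf) / σp = (19.6% − 2.4%) / 27.6% = 17.20% / 27.6% = 0.6232

0.62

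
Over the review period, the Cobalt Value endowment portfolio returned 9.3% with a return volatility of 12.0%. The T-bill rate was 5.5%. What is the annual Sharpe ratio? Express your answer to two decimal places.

Sharpe = (Rp − Rf) / σp = (9.3% − 5.5%) / 12.0% = 3.80% / 12.0% = 0.3167

0.32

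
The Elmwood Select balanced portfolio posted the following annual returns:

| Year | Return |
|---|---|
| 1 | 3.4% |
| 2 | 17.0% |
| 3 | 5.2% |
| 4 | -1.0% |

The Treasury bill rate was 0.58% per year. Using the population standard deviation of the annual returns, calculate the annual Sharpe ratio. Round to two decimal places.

0.84

Mean return r̄ = 24.60 / 4 = 6.1500%
Σ(r − r̄)² = 177.3100; population σ = √(177.3100/4) = 6.6579%
Sharpe = (r̄ − rf) / σ = (6.1500 − 0.58) / 6.6579 = 5.5700 / 6.6579 = 0.8366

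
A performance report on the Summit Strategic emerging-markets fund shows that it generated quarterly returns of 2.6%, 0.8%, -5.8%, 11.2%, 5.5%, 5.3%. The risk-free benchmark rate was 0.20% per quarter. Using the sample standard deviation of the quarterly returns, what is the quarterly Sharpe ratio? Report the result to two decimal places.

Mean return μ = 19.60 / 6 = 3.2667%
Σ(r − μ)² = 160.7933; sample σ = √(160.7933/5) = 5.6709%
Sharpe = (μ − rf) / σ = (3.2667 − 0.2) / 5.6709 = 3.0667 / 5.6709 = 0.5408

0.54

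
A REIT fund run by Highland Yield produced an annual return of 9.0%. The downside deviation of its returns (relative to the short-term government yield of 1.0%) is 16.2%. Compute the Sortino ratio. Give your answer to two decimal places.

0.49

Sortino = (Rp − Rf) / σd = (9.0% − 1.0%) / 16.2% = 8.00% / 16.2% = 0.4938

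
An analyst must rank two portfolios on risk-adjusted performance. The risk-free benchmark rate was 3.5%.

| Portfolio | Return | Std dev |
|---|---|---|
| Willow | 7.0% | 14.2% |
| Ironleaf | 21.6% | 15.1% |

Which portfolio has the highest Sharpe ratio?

Willow: Sharpe ratio = (7.0% − 3.5%) / 14.2% = 0.246
Ironleaf: Sharpe ratio = (21.6% − 3.5%) / 15.1% = 1.199
Highest: Ironleaf (1.199).

Ironleaf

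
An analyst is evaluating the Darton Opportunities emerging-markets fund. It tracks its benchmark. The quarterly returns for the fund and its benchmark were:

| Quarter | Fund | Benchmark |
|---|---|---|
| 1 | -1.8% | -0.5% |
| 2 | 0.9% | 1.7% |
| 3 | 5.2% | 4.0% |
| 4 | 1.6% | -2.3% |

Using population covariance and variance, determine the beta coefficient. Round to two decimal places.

0.68

r̄p = 1.4750%,  r̄m = 0.7250%
Cov = Σ(rp − r̄p)(rm − r̄m) / 4 = 3.8181
Var(rm) = Σ(rm − r̄m)² / 4 = 5.5819
β = Cov / Var = 3.8181 / 5.5819 = 0.6840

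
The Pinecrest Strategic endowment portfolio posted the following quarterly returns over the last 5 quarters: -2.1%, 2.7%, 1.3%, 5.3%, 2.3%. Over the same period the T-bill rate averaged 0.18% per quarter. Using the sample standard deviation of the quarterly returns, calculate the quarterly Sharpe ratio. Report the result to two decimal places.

Mean return μ = 9.50 / 5 = 1.9000%
Sample σ = √[Σ(r − μ)² / 4] = √[28.7200 / 4] = √7.1800 = 2.6796%
Sharpe = (μ − rf) / σ = (1.9000 − 0.18) / 2.6796 = 1.7200 / 2.6796 = 0.6419

0.64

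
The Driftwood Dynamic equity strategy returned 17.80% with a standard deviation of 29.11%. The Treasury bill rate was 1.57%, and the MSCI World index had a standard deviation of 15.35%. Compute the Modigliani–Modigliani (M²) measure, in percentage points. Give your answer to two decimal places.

10.13

Sharpe = (Rp − Rf) / σp = (17.80% − 1.57%) / 29.11% = 0.5575
M² = Rf + Sharpe × σm = 1.57% + 0.5575 × 15.35% = 10.1276%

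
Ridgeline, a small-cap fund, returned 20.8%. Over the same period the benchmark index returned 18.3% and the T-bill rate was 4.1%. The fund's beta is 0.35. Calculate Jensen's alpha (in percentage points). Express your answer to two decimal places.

11.73

CAPM expected return = Rf + β(Rm − Rf) = 4.1% + 0.35 × (18.3% − 4.1%) = 4.1 + 0.35 × 14.20 = 9.0700%
Jensen's α = Rp − E[R] = 20.8% − 9.0700% = 11.7300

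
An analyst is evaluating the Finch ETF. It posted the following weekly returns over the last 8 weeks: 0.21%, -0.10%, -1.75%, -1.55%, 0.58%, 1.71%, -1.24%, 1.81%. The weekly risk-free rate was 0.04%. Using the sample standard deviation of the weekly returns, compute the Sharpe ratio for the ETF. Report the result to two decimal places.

-0.06

μ = (0.21 − 0.1 − 1.75 − 1.55 + 0.58 + 1.71 − 1.24 + 1.81) / 8 = -0.330 / 8 = -0.0413%
Σ(r − μ)² = (0.21 − (-0.0413))² + (-0.1 − (-0.0413))² + … = 13.5797
σ = √[13.5797 / 7] = 1.3928%
Sharpe = (μ − rf) / σ = (-0.0413 − 0.04) / 1.3928 = -0.0813 / 1.3928 = -0.0584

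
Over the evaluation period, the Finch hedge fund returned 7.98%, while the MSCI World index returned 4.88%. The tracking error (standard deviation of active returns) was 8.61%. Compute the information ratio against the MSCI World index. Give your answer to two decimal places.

IR = (Rp − Rb) / TE = (7.98% − 4.88%) / 8.61% = 3.10% / 8.61% = 0.3600

0.36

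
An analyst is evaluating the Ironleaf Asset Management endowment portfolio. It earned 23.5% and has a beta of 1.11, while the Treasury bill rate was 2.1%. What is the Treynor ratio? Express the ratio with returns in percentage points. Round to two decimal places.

19.28

Treynor = (Rp − Rf) / β = (23.5% − 2.1%) / 1.11 = 21.40 / 1.11 = 19.2793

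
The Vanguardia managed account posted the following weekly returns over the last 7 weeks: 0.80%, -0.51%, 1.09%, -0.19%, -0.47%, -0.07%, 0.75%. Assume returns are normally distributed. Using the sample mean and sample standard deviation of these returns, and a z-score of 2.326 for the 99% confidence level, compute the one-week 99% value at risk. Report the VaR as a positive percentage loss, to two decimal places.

r̄ = (0.8 − 0.51 + 1.09 − 0.19 − 0.47 − 0.07 + 0.75) / 7 = 0.2000%
Sample σ = √[Σ(r − r̄)² / 6] = √[2.6326 / 6] = √0.4388 = 0.6624%
VaR = −(r̄ − z·σ) = −(0.2000 − 2.326 × 0.6624) = −(-1.3407) = 1.3407%

1.34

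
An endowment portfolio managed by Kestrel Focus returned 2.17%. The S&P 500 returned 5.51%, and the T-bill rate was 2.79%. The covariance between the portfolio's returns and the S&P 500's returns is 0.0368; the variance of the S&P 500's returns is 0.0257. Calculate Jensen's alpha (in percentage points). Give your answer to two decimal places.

β = Cov / Var = 0.0368 / 0.0257 = 1.4319
E[R] = Rf + β(Rm − Rf) = 2.79% + 1.4319 × (5.51% − 2.79%) = 6.6848%
α = Rp − E[R] = 2.17% − 6.6848% = -4.5148

-4.51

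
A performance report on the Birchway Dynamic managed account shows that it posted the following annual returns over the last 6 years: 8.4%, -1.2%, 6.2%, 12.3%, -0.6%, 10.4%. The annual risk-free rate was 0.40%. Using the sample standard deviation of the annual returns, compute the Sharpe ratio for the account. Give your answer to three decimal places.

Mean return r̄ = 35.50 / 6 = 5.9167%
Σ(r − r̄)² = (8.4 − 5.9167)² + (-1.2 − 5.9167)² + … = 160.2083
σ = √[160.2083 / 5] = 5.6605%
Sharpe = (r̄ − rf) / σ = (5.9167 − 0.4) / 5.6605 = 5.5167 / 5.6605 = 0.9746

0.975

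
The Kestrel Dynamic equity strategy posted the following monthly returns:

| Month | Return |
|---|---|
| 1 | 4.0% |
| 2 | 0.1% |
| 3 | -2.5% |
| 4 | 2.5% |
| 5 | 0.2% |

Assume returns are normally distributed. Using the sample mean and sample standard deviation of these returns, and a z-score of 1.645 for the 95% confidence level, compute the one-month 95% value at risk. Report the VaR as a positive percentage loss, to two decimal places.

r̄ = (4 + 0.1 − 2.5 + 2.5 + 0.2) / 5 = 0.8600%
Σ(r − r̄)² = 24.8520; sample σ = √(24.8520/4) = 2.4926%
VaR = −(r̄ − z·σ) = −(0.8600 − 1.645 × 2.4926) = −(-3.2403) = 3.2403%

3.24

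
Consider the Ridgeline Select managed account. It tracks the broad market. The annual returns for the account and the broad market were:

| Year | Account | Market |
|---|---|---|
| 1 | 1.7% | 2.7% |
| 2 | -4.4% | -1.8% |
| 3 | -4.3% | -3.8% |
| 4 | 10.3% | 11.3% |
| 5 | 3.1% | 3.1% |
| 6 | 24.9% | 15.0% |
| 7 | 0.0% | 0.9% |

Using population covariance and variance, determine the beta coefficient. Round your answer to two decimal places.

r̄p = 4.4714%,  r̄m = 3.9143%
Cov = Σ(rp − r̄p)(rm − r̄m) / 7 = 57.9761
Var(rm) = Σ(rm − r̄m)² / 7 = 40.1184
β = Cov / Var = 57.9761 / 40.1184 = 1.4451

1.45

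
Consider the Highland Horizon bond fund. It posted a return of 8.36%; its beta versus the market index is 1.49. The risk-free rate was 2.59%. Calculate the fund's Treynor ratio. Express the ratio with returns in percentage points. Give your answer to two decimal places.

3.87

Treynor = (Rp − Rf) / β = (8.36% − 2.59%) / 1.49 = 5.77 / 1.49 = 3.8725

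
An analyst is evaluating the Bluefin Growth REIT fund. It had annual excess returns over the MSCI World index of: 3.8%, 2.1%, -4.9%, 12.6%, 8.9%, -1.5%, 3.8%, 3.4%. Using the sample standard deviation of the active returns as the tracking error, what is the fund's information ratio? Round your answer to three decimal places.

Mean return μ = 28.20 / 8 = 3.5250%
Σ(r − μ)² = (3.8 − 3.5250)² + (2.1 − 3.5250)² + (-4.9 − 3.5250)² + … = 209.6750
σ = √[209.6750 / 7] = 5.4730%
IR = μ / tracking error = 3.5250 / 5.4730 = 0.6441

0.644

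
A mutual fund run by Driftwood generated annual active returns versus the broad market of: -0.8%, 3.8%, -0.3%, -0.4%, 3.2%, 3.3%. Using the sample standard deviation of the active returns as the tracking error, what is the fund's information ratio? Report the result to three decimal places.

r̄ = (-0.8 + 3.8 − 0.3 − 0.4 + 3.2 + 3.3) / 6 = 8.80 / 6 = 1.4667%
Σ(r − r̄)² = (-0.8 − 1.4667)² + (3.8 − 1.4667)² + … = 23.5533
σ = √[23.5533 / 5] = 2.1704%
IR = r̄ / tracking error = 1.4667 / 2.1704 = 0.6758

0.676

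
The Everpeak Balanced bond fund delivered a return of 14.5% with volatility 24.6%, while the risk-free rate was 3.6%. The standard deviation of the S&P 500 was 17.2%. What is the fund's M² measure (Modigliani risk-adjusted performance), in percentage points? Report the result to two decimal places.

Sharpe = (Rp − Rf) / σp = (14.5% − 3.6%) / 24.6% = 0.4431
M² = Rf + Sharpe × σm = 3.6% + 0.4431 × 17.2% = 11.2213%

11.22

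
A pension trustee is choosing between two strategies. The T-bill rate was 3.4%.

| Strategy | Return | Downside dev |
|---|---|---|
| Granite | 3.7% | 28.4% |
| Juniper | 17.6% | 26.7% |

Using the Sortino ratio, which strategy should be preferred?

Juniper

Granite: Sortino ratio = (3.7% − 3.4%) / 28.4% = 0.011
Juniper: Sortino ratio = (17.6% − 3.4%) / 26.7% = 0.532
Highest: Juniper (0.532).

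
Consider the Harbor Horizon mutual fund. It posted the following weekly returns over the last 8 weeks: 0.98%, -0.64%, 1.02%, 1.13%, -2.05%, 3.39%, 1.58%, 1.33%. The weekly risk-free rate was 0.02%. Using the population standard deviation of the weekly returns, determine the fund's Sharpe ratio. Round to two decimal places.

r̄ = (0.98 − 0.64 + 1.02 + 1.13 − 2.05 + 3.39 + 1.58 + 1.33) / 8 = 6.740 / 8 = 0.8425%
Σ(r − r̄)² = 17.9688; population σ = √(17.9688/8) = 1.4987%
Sharpe = (r̄ − rf) / σ = (0.8425 − 0.02) / 1.4987 = 0.8225 / 1.4987 = 0.5488

0.55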